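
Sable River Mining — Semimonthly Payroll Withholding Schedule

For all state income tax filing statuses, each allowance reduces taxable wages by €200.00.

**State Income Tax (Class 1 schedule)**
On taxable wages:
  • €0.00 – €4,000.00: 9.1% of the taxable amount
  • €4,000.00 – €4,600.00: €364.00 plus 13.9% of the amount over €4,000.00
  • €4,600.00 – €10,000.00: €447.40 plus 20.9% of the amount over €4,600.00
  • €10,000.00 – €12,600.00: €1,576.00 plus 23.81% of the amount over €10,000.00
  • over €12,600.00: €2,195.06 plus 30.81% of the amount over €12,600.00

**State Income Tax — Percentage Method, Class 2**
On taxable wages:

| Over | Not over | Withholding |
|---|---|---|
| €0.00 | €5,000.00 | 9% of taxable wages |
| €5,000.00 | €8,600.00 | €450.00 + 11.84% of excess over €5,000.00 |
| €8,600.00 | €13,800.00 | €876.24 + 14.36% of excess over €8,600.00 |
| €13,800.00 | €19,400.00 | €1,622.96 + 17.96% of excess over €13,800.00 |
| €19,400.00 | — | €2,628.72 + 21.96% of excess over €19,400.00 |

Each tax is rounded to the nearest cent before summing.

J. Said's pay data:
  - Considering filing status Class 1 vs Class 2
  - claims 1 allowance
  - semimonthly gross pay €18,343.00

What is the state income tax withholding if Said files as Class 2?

€2,402.96

State Income Tax (Class 2): taxable = €18,343.00 − 1×€200.00 = €18,143.00
  €1,622.96 + 17.96% × (€18,143.00 − €13,800.00) = €1,622.96 + 17.96% × €4,343.00 = €2,402.96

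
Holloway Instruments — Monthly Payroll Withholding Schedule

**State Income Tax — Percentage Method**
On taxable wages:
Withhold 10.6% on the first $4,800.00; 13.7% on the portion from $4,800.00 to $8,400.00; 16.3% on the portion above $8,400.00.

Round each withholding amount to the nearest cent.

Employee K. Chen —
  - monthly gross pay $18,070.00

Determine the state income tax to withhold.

$2,578.21

State Income Tax: taxable = $18,070.00
  $1,002.00 + 16.3% × ($18,070.00 − $8,400.00) = $1,002.00 + 16.3% × $9,670.00 = $2,578.21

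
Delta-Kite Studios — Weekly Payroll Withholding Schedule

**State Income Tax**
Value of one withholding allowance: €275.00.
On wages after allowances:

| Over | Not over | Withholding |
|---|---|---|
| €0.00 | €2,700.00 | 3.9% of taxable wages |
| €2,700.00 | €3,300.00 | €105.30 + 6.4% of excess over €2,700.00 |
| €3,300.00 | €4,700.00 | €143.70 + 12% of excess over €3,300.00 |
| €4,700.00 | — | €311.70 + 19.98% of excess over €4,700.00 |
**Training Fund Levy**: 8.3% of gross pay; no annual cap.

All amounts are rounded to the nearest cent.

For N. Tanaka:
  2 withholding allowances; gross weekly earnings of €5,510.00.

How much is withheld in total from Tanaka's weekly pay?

€820.98

State Income Tax: taxable = €5,510.00 − 2×€275.00 = €4,960.00
  €311.70 + 19.98% × (€4,960.00 − €4,700.00) = €311.70 + 19.98% × €260.00 = €363.65
Training Fund Levy: 8.3% × €5,510.00 = €457.33
Total: €363.65 + €457.33 = €820.98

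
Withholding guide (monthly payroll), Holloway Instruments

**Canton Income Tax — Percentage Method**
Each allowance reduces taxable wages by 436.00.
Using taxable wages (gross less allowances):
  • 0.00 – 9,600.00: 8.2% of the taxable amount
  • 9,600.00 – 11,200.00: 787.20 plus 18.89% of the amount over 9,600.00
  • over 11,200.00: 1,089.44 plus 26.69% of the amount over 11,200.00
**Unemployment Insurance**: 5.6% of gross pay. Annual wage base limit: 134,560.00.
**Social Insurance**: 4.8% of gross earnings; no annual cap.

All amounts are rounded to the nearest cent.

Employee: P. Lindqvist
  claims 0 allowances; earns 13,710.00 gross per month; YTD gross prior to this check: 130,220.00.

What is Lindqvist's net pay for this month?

11,049.52

Canton Income Tax: taxable = 13,710.00
  1,089.44 + 26.69% × (13,710.00 − 11,200.00) = 1,089.44 + 26.69% × 2,510.00 = 1,759.36
Unemployment Insurance: cap 134,560.00 − YTD 130,220.00 = 4,340.00 subject; 5.6% × 4,340.00 = 243.04
Social Insurance: 4.8% × 13,710.00 = 658.08
Total withheld: 1,759.36 + 243.04 + 658.08 = 2,660.48
Net pay: 13,710.00 − 2,660.48 = 11,049.52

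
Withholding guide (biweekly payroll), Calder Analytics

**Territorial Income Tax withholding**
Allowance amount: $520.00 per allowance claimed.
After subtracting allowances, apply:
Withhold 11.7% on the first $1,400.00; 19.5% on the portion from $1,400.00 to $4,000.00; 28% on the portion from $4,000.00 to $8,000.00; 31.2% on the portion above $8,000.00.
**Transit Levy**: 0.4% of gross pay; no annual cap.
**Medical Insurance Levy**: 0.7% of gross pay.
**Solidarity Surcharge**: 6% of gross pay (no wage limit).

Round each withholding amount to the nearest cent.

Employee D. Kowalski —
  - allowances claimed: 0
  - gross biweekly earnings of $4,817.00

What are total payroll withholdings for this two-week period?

$1,241.57

Territorial Income Tax: taxable = $4,817.00
  $670.80 + 28% × ($4,817.00 − $4,000.00) = $670.80 + 28% × $817.00 = $899.56
Transit Levy: 0.4% × $4,817.00 = $19.27
Medical Insurance Levy: 0.7% × $4,817.00 = $33.72
Solidarity Surcharge: 6% × $4,817.00 = $289.02
Total: $899.56 + $19.27 + $33.72 + $289.02 = $1,241.57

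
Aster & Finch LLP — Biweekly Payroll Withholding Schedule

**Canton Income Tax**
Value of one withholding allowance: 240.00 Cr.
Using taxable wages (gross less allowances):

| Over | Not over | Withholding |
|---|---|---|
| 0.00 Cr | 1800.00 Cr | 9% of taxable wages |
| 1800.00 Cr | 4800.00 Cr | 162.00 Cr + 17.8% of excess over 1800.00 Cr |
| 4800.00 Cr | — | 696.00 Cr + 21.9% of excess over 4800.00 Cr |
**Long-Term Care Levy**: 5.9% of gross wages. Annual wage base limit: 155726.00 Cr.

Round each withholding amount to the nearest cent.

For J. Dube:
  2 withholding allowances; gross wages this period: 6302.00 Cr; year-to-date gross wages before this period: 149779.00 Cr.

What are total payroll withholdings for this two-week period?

1270.69 Cr

Canton Income Tax: taxable = 6302.00 Cr − 2×240.00 Cr = 5822.00 Cr
  696.00 Cr + 21.9% × (5822.00 Cr − 4800.00 Cr) = 696.00 Cr + 21.9% × 1022.00 Cr = 919.82 Cr
Long-Term Care Levy: cap 155726.00 Cr − YTD 149779.00 Cr = 5947.00 Cr subject; 5.9% × 5947.00 Cr = 350.87 Cr
Total: 919.82 Cr + 350.87 Cr = 1270.69 Cr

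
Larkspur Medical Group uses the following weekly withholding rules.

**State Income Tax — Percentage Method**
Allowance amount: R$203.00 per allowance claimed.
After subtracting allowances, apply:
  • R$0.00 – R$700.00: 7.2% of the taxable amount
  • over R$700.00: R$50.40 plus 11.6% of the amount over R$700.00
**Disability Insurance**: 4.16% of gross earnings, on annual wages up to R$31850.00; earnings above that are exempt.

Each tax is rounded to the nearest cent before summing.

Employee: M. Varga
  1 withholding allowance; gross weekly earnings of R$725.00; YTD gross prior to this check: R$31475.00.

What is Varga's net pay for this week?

State Income Tax: taxable = R$725.00 − 1×R$203.00 = R$522.00
  7.2% × R$522.00 = R$37.58
Disability Insurance: cap R$31850.00 − YTD R$31475.00 = R$375.00 subject; 4.16% × R$375.00 = R$15.60
Total withheld: R$37.58 + R$15.60 = R$53.18
Net pay: R$725.00 − R$53.18 = R$671.82

R$671.82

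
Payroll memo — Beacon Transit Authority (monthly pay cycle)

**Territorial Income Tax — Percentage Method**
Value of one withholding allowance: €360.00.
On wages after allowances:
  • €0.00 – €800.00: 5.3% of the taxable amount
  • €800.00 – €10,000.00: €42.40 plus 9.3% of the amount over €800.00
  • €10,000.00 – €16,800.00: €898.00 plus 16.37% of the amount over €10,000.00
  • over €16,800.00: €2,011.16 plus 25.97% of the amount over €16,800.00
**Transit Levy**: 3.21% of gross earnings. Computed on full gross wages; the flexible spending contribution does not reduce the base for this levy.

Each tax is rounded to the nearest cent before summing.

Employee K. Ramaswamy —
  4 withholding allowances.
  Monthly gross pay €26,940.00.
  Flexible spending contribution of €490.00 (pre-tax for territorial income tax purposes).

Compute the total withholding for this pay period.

€5,008.07

Territorial Income Tax: taxable = €26,940.00 − €490.00 − 4×€360.00 = €25,010.00
  €2,011.16 + 25.97% × (€25,010.00 − €16,800.00) = €2,011.16 + 25.97% × €8,210.00 = €4,143.30
Transit Levy: 3.21% × €26,940.00 = €864.77
Total: €4,143.30 + €864.77 = €5,008.07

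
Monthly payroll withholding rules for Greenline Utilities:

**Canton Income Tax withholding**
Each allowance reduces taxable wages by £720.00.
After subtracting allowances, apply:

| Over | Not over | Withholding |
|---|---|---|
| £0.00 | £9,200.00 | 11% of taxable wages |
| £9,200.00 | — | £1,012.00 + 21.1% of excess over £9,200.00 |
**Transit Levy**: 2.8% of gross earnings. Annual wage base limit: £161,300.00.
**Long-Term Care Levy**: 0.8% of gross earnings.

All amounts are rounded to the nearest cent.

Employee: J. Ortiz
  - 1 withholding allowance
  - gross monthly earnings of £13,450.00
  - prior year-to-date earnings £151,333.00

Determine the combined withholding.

£2,143.51

Canton Income Tax: taxable = £13,450.00 − 1×£720.00 = £12,730.00
  £1,012.00 + 21.1% × (£12,730.00 − £9,200.00) = £1,012.00 + 21.1% × £3,530.00 = £1,756.83
Transit Levy: cap £161,300.00 − YTD £151,333.00 = £9,967.00 subject; 2.8% × £9,967.00 = £279.08
Long-Term Care Levy: 0.8% × £13,450.00 = £107.60
Total: £1,756.83 + £279.08 + £107.60 = £2,143.51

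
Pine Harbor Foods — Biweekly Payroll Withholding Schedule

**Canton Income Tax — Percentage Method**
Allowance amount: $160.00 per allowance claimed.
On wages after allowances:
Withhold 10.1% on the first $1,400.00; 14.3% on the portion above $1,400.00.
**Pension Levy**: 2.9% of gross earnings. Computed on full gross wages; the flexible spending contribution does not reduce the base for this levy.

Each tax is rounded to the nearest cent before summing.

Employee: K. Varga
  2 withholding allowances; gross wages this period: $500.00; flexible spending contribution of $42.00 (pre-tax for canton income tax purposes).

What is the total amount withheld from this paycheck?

Canton Income Tax: taxable = $500.00 − $42.00 − 2×$160.00 = $138.00
  10.1% × $138.00 = $13.94
Pension Levy: 2.9% × $500.00 = $14.50
Total: $13.94 + $14.50 = $28.44

$28.44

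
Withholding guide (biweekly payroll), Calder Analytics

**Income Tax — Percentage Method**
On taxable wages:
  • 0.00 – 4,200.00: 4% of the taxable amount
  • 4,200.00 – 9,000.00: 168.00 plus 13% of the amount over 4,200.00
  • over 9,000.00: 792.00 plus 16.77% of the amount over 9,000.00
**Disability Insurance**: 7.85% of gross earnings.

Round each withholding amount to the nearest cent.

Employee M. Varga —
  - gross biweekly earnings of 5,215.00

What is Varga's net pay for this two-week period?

Income Tax: taxable = 5,215.00
  168.00 + 13% × (5,215.00 − 4,200.00) = 168.00 + 13% × 1,015.00 = 299.95
Disability Insurance: 7.85% × 5,215.00 = 409.38
Total withheld: 299.95 + 409.38 = 709.33
Net pay: 5,215.00 − 709.33 = 4,505.67

4,505.67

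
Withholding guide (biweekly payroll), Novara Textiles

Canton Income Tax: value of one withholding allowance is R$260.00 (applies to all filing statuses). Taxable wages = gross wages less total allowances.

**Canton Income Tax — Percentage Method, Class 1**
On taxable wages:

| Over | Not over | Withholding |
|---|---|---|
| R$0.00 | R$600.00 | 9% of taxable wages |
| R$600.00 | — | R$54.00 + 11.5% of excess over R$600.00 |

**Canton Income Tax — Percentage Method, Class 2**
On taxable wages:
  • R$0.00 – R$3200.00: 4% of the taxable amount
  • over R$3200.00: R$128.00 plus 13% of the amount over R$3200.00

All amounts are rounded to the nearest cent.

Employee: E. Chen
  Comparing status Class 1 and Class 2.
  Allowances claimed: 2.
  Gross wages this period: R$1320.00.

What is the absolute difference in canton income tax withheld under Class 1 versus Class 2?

R$45.00

Canton Income Tax (Class 1): taxable = R$1320.00 − 2×R$260.00 = R$800.00
  R$54.00 + 11.5% × (R$800.00 − R$600.00) = R$54.00 + 11.5% × R$200.00 = R$77.00
Canton Income Tax (Class 2): taxable = R$1320.00 − 2×R$260.00 = R$800.00
  4% × R$800.00 = R$32.00
Difference: |R$77.00 − R$32.00| = R$45.00 (higher under Class 1)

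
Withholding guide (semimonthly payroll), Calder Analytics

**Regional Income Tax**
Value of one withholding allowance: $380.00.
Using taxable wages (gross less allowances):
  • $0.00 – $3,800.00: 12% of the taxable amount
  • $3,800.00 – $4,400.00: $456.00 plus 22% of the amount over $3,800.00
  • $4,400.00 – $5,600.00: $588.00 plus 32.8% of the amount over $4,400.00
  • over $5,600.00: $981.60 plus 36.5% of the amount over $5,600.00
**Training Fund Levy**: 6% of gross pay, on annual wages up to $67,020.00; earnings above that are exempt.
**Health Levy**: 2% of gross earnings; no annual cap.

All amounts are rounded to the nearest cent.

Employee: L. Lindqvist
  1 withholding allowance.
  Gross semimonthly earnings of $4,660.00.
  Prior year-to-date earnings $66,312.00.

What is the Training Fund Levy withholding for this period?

$42.48

Training Fund Levy: cap $67,020.00 − YTD $66,312.00 = $708.00 subject; 6% × $708.00 = $42.48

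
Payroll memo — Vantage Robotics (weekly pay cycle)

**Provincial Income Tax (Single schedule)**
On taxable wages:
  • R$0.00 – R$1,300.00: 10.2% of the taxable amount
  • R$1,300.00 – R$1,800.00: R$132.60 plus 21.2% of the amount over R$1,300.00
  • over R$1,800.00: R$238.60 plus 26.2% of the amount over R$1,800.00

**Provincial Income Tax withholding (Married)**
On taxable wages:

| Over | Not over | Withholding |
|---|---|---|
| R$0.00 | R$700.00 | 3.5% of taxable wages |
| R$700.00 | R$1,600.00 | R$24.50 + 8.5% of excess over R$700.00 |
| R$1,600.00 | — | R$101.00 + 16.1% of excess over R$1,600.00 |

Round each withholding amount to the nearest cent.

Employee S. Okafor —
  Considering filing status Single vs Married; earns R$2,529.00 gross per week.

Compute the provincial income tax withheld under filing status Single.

Provincial Income Tax (Single): taxable = R$2,529.00
  R$238.60 + 26.2% × (R$2,529.00 − R$1,800.00) = R$238.60 + 26.2% × R$729.00 = R$429.60

R$429.60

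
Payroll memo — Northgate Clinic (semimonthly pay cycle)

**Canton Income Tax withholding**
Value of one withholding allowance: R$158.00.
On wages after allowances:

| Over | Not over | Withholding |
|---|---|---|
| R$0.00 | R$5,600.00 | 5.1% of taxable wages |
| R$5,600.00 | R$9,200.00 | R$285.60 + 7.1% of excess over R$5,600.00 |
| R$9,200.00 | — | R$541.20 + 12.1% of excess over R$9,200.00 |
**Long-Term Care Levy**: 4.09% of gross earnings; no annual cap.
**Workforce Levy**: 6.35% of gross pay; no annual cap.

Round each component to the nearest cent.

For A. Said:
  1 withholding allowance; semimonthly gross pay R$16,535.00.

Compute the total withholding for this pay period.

Canton Income Tax: taxable = R$16,535.00 − 1×R$158.00 = R$16,377.00
  R$541.20 + 12.1% × (R$16,377.00 − R$9,200.00) = R$541.20 + 12.1% × R$7,177.00 = R$1,409.62
Long-Term Care Levy: 4.09% × R$16,535.00 = R$676.28
Workforce Levy: 6.35% × R$16,535.00 = R$1,049.97
Total: R$1,409.62 + R$676.28 + R$1,049.97 = R$3,135.87

R$3,135.87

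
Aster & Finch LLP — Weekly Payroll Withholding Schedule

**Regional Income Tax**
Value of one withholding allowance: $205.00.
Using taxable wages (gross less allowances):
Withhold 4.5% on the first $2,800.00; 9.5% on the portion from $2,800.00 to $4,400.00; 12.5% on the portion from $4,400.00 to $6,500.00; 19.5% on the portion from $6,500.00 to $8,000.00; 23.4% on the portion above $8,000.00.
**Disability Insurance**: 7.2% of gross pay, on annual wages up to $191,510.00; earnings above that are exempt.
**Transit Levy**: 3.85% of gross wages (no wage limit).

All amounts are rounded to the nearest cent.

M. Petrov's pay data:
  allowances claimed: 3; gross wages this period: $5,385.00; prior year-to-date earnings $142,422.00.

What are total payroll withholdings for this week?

$919.29

Regional Income Tax: taxable = $5,385.00 − 3×$205.00 = $4,770.00
  $278.00 + 12.5% × ($4,770.00 − $4,400.00) = $278.00 + 12.5% × $370.00 = $324.25
Disability Insurance: 7.2% × $5,385.00 = $387.72
Transit Levy: 3.85% × $5,385.00 = $207.32
Total: $324.25 + $387.72 + $207.32 = $919.29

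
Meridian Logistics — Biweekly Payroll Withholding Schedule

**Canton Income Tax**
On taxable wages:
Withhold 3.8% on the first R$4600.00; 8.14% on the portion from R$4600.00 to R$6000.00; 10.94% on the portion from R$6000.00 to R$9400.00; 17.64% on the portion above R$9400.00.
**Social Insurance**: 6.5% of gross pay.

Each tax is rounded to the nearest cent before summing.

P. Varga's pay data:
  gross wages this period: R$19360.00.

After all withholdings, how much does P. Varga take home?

R$15683.94

Canton Income Tax: taxable = R$19360.00
  R$660.72 + 17.64% × (R$19360.00 − R$9400.00) = R$660.72 + 17.64% × R$9960.00 = R$2417.66
Social Insurance: 6.5% × R$19360.00 = R$1258.40
Total withheld: R$2417.66 + R$1258.40 = R$3676.06
Net pay: R$19360.00 − R$3676.06 = R$15683.94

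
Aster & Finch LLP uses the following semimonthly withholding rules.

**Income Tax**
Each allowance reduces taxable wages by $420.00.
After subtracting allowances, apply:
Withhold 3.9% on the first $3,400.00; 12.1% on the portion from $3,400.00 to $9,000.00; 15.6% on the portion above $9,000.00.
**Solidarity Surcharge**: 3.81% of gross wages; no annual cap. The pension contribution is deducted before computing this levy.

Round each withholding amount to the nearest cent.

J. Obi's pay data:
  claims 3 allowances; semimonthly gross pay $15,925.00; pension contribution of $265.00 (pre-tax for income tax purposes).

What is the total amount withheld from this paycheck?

$2,249.25

Income Tax: taxable = $15,925.00 − $265.00 − 3×$420.00 = $14,400.00
  $810.20 + 15.6% × ($14,400.00 − $9,000.00) = $810.20 + 15.6% × $5,400.00 = $1,652.60
Solidarity Surcharge: 3.81% × $15,660.00 = $596.65
Total: $1,652.60 + $596.65 = $2,249.25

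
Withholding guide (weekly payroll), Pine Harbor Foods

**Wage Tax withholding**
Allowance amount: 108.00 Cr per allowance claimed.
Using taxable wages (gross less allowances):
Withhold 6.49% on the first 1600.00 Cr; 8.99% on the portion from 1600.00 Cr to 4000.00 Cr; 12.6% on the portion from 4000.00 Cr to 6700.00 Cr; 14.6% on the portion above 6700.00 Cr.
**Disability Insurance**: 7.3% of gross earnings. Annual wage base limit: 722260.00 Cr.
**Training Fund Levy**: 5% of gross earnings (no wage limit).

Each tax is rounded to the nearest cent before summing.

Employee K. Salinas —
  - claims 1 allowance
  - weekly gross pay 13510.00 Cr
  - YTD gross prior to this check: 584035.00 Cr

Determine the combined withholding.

3300.02 Cr

Wage Tax: taxable = 13510.00 Cr − 1×108.00 Cr = 13402.00 Cr
  659.80 Cr + 14.6% × (13402.00 Cr − 6700.00 Cr) = 659.80 Cr + 14.6% × 6702.00 Cr = 1638.29 Cr
Disability Insurance: 7.3% × 13510.00 Cr = 986.23 Cr
Training Fund Levy: 5% × 13510.00 Cr = 675.50 Cr
Total: 1638.29 Cr + 986.23 Cr + 675.50 Cr = 3300.02 Cr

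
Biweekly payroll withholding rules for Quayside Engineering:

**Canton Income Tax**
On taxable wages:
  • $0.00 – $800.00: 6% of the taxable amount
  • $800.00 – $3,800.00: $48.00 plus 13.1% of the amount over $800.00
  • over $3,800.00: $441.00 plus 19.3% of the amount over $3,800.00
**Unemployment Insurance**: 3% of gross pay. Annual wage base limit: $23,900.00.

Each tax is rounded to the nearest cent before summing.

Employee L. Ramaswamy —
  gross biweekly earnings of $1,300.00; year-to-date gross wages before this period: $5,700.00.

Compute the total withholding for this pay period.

$152.50

Canton Income Tax: taxable = $1,300.00
  $48.00 + 13.1% × ($1,300.00 − $800.00) = $48.00 + 13.1% × $500.00 = $113.50
Unemployment Insurance: 3% × $1,300.00 = $39.00
Total: $113.50 + $39.00 = $152.50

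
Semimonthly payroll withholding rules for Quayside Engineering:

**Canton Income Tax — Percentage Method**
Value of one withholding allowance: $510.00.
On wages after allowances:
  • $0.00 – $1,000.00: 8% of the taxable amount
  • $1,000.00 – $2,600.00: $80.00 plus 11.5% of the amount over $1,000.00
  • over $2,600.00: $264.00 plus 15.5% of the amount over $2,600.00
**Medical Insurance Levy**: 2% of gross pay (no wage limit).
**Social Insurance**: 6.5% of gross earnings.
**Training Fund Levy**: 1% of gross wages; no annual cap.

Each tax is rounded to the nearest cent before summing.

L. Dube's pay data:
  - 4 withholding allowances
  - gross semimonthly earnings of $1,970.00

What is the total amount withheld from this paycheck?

$187.15

Canton Income Tax: taxable = $1,970.00 − 4×$510.00 = $-70.00
  Taxable ≤ 0 → $0.00
Medical Insurance Levy: 2% × $1,970.00 = $39.40
Social Insurance: 6.5% × $1,970.00 = $128.05
Training Fund Levy: 1% × $1,970.00 = $19.70
Total: $0.00 + $39.40 + $128.05 + $19.70 = $187.15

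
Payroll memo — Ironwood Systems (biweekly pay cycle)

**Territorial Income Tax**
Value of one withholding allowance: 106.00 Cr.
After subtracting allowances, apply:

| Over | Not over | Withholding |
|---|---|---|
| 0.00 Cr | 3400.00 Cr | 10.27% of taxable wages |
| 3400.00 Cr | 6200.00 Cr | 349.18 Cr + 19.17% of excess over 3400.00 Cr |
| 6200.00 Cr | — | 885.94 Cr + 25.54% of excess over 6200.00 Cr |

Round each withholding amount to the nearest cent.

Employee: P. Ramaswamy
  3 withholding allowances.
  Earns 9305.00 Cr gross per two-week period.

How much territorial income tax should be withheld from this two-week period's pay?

1597.74 Cr

Territorial Income Tax: taxable = 9305.00 Cr − 3×106.00 Cr = 8987.00 Cr
  885.94 Cr + 25.54% × (8987.00 Cr − 6200.00 Cr) = 885.94 Cr + 25.54% × 2787.00 Cr = 1597.74 Cr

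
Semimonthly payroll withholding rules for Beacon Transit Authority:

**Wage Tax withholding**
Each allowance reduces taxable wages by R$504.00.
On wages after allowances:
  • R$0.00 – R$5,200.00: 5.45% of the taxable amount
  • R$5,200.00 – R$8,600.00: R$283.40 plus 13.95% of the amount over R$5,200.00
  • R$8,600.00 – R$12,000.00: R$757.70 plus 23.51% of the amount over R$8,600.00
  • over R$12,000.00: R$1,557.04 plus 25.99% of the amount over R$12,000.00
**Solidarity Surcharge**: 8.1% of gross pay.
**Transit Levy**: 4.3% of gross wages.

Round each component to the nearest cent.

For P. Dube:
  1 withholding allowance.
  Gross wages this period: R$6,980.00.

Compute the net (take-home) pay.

Wage Tax: taxable = R$6,980.00 − 1×R$504.00 = R$6,476.00
  R$283.40 + 13.95% × (R$6,476.00 − R$5,200.00) = R$283.40 + 13.95% × R$1,276.00 = R$461.40
Solidarity Surcharge: 8.1% × R$6,980.00 = R$565.38
Transit Levy: 4.3% × R$6,980.00 = R$300.14
Total withheld: R$461.40 + R$565.38 + R$300.14 = R$1,326.92
Net pay: R$6,980.00 − R$1,326.92 = R$5,653.08

R$5,653.08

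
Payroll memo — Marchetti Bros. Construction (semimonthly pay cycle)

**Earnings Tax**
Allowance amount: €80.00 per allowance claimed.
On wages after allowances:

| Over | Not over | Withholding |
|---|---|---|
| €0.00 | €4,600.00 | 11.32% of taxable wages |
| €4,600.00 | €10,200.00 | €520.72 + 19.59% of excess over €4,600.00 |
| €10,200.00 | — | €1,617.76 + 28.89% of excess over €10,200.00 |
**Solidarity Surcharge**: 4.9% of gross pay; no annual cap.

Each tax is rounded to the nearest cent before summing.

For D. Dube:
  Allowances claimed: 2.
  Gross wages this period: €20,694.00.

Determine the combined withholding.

Earnings Tax: taxable = €20,694.00 − 2×€80.00 = €20,534.00
  €1,617.76 + 28.89% × (€20,534.00 − €10,200.00) = €1,617.76 + 28.89% × €10,334.00 = €4,603.25
Solidarity Surcharge: 4.9% × €20,694.00 = €1,014.01
Total: €4,603.25 + €1,014.01 = €5,617.26

€5,617.26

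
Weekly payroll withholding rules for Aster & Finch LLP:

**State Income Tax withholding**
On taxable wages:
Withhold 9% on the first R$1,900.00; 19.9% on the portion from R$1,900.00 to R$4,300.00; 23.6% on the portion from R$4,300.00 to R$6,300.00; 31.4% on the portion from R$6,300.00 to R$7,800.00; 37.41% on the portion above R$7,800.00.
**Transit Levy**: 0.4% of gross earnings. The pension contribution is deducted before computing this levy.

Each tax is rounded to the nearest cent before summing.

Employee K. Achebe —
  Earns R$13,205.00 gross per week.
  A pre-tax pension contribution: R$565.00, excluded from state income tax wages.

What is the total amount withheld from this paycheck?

State Income Tax: taxable = R$13,205.00 − R$565.00 = R$12,640.00
  R$1,591.60 + 37.41% × (R$12,640.00 − R$7,800.00) = R$1,591.60 + 37.41% × R$4,840.00 = R$3,402.24
Transit Levy: 0.4% × R$12,640.00 = R$50.56
Total: R$3,402.24 + R$50.56 = R$3,452.80

R$3,452.80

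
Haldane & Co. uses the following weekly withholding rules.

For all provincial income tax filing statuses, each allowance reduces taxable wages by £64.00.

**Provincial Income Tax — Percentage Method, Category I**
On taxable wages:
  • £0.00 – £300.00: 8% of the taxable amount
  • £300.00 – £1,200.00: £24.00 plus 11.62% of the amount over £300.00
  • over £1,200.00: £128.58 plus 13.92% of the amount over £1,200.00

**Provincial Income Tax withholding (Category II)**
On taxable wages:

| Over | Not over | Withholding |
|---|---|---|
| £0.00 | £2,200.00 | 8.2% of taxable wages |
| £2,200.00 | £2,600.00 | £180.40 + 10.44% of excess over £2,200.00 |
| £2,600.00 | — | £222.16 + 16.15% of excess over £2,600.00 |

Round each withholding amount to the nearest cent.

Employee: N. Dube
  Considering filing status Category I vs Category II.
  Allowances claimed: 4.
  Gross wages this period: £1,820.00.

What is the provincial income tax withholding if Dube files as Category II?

Provincial Income Tax (Category II): taxable = £1,820.00 − 4×£64.00 = £1,564.00
  8.2% × £1,564.00 = £128.25

£128.25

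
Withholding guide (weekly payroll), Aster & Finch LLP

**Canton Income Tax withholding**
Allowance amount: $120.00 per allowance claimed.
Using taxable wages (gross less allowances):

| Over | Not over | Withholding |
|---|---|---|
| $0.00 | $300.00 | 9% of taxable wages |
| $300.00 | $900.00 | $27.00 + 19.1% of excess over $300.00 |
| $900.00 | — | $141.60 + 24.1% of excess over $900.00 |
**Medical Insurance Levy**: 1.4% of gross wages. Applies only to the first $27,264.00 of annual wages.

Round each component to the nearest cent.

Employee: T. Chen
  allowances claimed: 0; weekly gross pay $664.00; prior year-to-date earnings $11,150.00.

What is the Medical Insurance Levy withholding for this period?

$9.30

Medical Insurance Levy: 1.4% × $664.00 = $9.30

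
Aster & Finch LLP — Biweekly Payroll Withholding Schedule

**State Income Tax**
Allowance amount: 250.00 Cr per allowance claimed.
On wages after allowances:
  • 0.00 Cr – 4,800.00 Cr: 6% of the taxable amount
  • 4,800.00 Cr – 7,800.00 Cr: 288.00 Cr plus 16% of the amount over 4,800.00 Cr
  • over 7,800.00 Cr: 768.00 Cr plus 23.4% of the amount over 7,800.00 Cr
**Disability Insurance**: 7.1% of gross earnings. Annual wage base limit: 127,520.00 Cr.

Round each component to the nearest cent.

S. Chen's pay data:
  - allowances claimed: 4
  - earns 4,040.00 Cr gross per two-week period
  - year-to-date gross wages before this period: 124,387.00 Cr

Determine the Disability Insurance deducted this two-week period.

Disability Insurance: cap 127,520.00 Cr − YTD 124,387.00 Cr = 3,133.00 Cr subject; 7.1% × 3,133.00 Cr = 222.44 Cr

222.44 Cr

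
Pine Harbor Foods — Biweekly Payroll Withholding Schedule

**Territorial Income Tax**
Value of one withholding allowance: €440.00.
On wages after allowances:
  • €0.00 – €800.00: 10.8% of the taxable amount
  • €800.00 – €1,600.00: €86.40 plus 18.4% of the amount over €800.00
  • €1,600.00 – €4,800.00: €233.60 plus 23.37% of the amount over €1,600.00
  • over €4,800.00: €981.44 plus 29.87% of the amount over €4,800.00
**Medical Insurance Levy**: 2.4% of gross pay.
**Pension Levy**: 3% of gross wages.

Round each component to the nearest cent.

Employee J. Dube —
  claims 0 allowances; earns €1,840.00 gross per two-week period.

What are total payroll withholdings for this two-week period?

€389.05

Territorial Income Tax: taxable = €1,840.00
  €233.60 + 23.37% × (€1,840.00 − €1,600.00) = €233.60 + 23.37% × €240.00 = €289.69
Medical Insurance Levy: 2.4% × €1,840.00 = €44.16
Pension Levy: 3% × €1,840.00 = €55.20
Total: €289.69 + €44.16 + €55.20 = €389.05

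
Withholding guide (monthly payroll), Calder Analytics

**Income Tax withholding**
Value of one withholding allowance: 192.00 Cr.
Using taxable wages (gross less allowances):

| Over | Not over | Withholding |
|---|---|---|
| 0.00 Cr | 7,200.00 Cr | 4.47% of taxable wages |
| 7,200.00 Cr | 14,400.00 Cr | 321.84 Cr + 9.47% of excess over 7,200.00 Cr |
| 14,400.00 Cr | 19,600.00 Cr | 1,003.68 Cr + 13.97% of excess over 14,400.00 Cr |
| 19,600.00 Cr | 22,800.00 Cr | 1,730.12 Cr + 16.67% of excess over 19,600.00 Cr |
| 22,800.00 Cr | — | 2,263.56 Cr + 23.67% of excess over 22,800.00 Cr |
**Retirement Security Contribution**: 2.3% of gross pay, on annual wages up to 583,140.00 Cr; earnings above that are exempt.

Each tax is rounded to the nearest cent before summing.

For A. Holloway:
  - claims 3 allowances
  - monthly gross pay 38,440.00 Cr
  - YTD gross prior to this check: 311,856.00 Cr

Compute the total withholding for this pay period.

6,713.33 Cr

Income Tax: taxable = 38,440.00 Cr − 3×192.00 Cr = 37,864.00 Cr
  2,263.56 Cr + 23.67% × (37,864.00 Cr − 22,800.00 Cr) = 2,263.56 Cr + 23.67% × 15,064.00 Cr = 5,829.21 Cr
Retirement Security Contribution: 2.3% × 38,440.00 Cr = 884.12 Cr
Total: 5,829.21 Cr + 884.12 Cr = 6,713.33 Cr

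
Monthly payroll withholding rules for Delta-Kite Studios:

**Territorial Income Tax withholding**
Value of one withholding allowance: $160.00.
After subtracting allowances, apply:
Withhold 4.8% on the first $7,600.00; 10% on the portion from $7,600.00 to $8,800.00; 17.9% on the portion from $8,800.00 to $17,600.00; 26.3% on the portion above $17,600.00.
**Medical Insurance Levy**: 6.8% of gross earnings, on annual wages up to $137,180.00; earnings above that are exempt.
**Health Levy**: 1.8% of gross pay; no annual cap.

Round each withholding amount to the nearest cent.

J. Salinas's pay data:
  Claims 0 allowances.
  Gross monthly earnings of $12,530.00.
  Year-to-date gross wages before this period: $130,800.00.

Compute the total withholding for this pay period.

Territorial Income Tax: taxable = $12,530.00
  $484.80 + 17.9% × ($12,530.00 − $8,800.00) = $484.80 + 17.9% × $3,730.00 = $1,152.47
Medical Insurance Levy: cap $137,180.00 − YTD $130,800.00 = $6,380.00 subject; 6.8% × $6,380.00 = $433.84
Health Levy: 1.8% × $12,530.00 = $225.54
Total: $1,152.47 + $433.84 + $225.54 = $1,811.85

$1,811.85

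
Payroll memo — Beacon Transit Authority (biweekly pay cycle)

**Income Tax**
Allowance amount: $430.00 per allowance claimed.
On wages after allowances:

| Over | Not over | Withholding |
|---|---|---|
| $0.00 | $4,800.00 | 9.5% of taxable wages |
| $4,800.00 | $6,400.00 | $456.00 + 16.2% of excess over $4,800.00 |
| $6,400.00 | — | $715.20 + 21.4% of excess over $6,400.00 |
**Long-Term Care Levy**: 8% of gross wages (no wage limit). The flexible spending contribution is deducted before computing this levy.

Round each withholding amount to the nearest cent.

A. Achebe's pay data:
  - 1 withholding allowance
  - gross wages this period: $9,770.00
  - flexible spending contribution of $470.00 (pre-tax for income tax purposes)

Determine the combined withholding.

Income Tax: taxable = $9,770.00 − $470.00 − 1×$430.00 = $8,870.00
  $715.20 + 21.4% × ($8,870.00 − $6,400.00) = $715.20 + 21.4% × $2,470.00 = $1,243.78
Long-Term Care Levy: 8% × $9,300.00 = $744.00
Total: $1,243.78 + $744.00 = $1,987.78

$1,987.78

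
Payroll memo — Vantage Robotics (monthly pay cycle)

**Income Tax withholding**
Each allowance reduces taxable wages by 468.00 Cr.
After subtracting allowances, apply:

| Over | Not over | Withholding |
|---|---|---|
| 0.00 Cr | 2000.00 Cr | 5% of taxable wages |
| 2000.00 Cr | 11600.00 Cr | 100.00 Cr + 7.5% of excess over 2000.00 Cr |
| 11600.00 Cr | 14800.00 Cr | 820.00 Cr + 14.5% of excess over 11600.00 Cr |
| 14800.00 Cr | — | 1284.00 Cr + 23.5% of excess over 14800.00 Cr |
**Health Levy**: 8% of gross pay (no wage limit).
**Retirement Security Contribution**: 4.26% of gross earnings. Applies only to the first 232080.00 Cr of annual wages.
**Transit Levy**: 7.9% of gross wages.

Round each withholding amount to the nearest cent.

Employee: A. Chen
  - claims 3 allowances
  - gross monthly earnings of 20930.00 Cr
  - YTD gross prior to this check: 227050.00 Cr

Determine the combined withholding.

5936.76 Cr

Income Tax: taxable = 20930.00 Cr − 3×468.00 Cr = 19526.00 Cr
  1284.00 Cr + 23.5% × (19526.00 Cr − 14800.00 Cr) = 1284.00 Cr + 23.5% × 4726.00 Cr = 2394.61 Cr
Health Levy: 8% × 20930.00 Cr = 1674.40 Cr
Retirement Security Contribution: cap 232080.00 Cr − YTD 227050.00 Cr = 5030.00 Cr subject; 4.26% × 5030.00 Cr = 214.28 Cr
Transit Levy: 7.9% × 20930.00 Cr = 1653.47 Cr
Total: 2394.61 Cr + 1674.40 Cr + 214.28 Cr + 1653.47 Cr = 5936.76 Cr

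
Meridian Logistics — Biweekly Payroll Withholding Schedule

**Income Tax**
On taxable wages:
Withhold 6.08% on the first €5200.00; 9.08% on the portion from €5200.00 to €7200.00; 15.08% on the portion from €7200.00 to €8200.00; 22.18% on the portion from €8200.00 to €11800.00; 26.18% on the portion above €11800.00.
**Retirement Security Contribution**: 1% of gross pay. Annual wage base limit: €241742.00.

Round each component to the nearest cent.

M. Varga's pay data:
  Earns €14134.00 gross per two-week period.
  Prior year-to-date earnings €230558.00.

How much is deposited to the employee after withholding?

€11964.08

Income Tax: taxable = €14134.00
  €1447.04 + 26.18% × (€14134.00 − €11800.00) = €1447.04 + 26.18% × €2334.00 = €2058.08
Retirement Security Contribution: cap €241742.00 − YTD €230558.00 = €11184.00 subject; 1% × €11184.00 = €111.84
Total withheld: €2058.08 + €111.84 = €2169.92
Net pay: €14134.00 − €2169.92 = €11964.08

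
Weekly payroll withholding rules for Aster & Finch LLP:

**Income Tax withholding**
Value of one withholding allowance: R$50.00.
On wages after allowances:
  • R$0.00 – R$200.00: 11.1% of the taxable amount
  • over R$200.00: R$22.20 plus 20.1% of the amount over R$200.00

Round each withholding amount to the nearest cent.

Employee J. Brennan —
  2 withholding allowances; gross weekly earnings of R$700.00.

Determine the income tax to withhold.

R$102.60

Income Tax: taxable = R$700.00 − 2×R$50.00 = R$600.00
  R$22.20 + 20.1% × (R$600.00 − R$200.00) = R$22.20 + 20.1% × R$400.00 = R$102.60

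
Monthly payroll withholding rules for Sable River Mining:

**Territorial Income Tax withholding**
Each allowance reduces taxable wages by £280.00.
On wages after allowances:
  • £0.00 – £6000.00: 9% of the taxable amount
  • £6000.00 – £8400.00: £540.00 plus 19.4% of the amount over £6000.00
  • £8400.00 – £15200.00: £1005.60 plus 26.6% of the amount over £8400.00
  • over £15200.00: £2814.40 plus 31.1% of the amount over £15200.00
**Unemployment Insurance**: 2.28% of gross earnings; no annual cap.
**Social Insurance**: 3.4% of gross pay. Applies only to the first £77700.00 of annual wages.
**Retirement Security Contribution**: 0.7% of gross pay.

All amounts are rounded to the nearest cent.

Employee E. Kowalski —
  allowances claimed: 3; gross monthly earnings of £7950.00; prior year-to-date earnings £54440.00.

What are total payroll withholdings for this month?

Territorial Income Tax: taxable = £7950.00 − 3×£280.00 = £7110.00
  £540.00 + 19.4% × (£7110.00 − £6000.00) = £540.00 + 19.4% × £1110.00 = £755.34
Unemployment Insurance: 2.28% × £7950.00 = £181.26
Social Insurance: 3.4% × £7950.00 = £270.30
Retirement Security Contribution: 0.7% × £7950.00 = £55.65
Total: £755.34 + £181.26 + £270.30 + £55.65 = £1262.55

£1262.55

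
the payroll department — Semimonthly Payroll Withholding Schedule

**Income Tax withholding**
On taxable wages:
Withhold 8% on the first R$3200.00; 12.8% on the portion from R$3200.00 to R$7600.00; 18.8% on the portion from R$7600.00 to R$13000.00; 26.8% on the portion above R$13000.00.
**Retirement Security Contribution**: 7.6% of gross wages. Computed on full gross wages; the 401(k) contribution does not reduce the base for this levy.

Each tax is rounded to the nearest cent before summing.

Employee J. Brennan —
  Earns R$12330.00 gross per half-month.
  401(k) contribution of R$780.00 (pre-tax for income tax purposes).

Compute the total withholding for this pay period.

R$2498.88

Income Tax: taxable = R$12330.00 − R$780.00 = R$11550.00
  R$819.20 + 18.8% × (R$11550.00 − R$7600.00) = R$819.20 + 18.8% × R$3950.00 = R$1561.80
Retirement Security Contribution: 7.6% × R$12330.00 = R$937.08
Total: R$1561.80 + R$937.08 = R$2498.88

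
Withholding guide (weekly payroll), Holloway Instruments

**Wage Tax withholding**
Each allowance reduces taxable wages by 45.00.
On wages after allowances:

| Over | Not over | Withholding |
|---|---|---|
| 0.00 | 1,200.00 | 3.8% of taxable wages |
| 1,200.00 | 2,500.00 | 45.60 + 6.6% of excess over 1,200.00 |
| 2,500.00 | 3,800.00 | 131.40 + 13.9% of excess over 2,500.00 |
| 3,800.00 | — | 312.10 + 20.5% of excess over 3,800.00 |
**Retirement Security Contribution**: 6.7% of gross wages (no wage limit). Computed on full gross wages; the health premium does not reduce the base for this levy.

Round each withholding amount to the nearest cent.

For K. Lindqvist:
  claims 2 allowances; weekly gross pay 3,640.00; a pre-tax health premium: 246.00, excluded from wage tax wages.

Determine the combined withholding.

487.04

Wage Tax: taxable = 3,640.00 − 246.00 − 2×45.00 = 3,304.00
  131.40 + 13.9% × (3,304.00 − 2,500.00) = 131.40 + 13.9% × 804.00 = 243.16
Retirement Security Contribution: 6.7% × 3,640.00 = 243.88
Total: 243.16 + 243.88 = 487.04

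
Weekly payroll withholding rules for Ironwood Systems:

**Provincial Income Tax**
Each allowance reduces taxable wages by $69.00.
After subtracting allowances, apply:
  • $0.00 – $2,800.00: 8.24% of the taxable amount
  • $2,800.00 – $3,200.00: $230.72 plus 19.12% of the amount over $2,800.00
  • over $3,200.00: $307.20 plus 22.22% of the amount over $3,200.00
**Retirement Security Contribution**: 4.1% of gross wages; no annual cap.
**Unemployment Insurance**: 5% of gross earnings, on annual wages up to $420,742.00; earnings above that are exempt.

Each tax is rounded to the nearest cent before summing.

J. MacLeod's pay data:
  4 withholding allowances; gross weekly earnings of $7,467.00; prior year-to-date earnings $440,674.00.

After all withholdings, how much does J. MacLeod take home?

Provincial Income Tax: taxable = $7,467.00 − 4×$69.00 = $7,191.00
  $307.20 + 22.22% × ($7,191.00 − $3,200.00) = $307.20 + 22.22% × $3,991.00 = $1,194.00
Retirement Security Contribution: 4.1% × $7,467.00 = $306.15
Unemployment Insurance: YTD $440,674.00 ≥ cap $420,742.00 → $0.00
Total withheld: $1,194.00 + $306.15 + $0.00 = $1,500.15
Net pay: $7,467.00 − $1,500.15 = $5,966.85

$5,966.85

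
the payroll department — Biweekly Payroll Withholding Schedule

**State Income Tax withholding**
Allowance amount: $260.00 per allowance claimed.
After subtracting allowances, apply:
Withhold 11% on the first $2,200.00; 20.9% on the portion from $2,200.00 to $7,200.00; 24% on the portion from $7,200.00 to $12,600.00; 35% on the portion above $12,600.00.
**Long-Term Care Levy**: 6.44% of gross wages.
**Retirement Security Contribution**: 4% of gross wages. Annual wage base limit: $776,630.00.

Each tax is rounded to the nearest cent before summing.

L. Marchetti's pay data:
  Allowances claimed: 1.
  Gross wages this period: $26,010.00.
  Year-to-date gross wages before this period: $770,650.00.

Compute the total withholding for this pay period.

$9,099.74

State Income Tax: taxable = $26,010.00 − 1×$260.00 = $25,750.00
  $2,583.00 + 35% × ($25,750.00 − $12,600.00) = $2,583.00 + 35% × $13,150.00 = $7,185.50
Long-Term Care Levy: 6.44% × $26,010.00 = $1,675.04
Retirement Security Contribution: cap $776,630.00 − YTD $770,650.00 = $5,980.00 subject; 4% × $5,980.00 = $239.20
Total: $7,185.50 + $1,675.04 + $239.20 = $9,099.74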